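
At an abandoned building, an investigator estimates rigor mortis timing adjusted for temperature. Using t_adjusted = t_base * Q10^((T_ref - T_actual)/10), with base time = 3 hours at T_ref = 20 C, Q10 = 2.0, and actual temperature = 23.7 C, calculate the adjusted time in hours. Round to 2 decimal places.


Rigor mortis time adjustment:
Exponent = (T_ref - T_actual) / 10 = (20 - 23.7) / 10 = -0.37
Q10 factor = 2.0^-0.37 = 0.77378
t_adjusted = 3 * 0.77378 = 2.32 hours

2.32


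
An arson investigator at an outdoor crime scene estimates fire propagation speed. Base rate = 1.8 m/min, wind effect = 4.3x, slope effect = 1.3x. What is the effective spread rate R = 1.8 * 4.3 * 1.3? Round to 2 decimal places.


Fire spread rate calculation:
R = R0 * wind_factor * slope_factor
= 1.8 * 4.3 * 1.3
= 7.74 * 1.3
= 10.06 m/min

10.06


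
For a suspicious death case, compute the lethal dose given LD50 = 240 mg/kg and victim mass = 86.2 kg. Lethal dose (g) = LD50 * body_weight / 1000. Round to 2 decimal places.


Lethal dose calculation:
Lethal dose = LD50 * body_weight / 1000
= 240 * 86.2 / 1000
= 20688 / 1000
= 20.69 g

20.69


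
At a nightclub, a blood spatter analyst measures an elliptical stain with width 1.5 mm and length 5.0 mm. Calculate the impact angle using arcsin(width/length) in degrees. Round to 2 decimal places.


Blood spatter impact angle calculation:
width / length = 1.5 / 5.0 = 0.3
angle = arcsin(0.3)
angle = 17.46 degrees

17.46


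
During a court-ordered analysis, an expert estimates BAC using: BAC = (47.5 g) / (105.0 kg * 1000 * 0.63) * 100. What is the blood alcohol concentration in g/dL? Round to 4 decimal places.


Applying the Widmark formula:
BAC = (dose_g / (body_wt * 1000 * r)) * 100
Denominator = 105.0 * 1000 * 0.63 = 66150
BAC = (47.5 / 66150) * 100
BAC = 0.0718 g/dL

0.0718


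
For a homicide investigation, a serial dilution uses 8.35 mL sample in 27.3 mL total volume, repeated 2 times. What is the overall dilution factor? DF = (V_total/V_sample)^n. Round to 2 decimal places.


Dilution factor calculation:
Single dilution = V_total / V_sample = 27.3 / 8.35 ≈ 3.269461
Number of dilutions = 2
Total DF = (27.3 / 8.35)^2 (full precision, rounded at the end) = 10.69

10.69


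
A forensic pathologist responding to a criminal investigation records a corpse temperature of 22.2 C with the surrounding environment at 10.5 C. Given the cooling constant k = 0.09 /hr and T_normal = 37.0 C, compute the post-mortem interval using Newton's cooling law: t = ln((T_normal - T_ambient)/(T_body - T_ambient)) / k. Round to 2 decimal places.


Using Newton's law of cooling:
t = ln((T_normal - T_ambient) / (T_body - T_ambient)) / k
T_normal - T_ambient = 26.5
T_body - T_ambient = 11.7
Ratio = 2.264957
ln(ratio) = 0.817556
t = 0.817556 / 0.09 = 9.08 hours

9.08


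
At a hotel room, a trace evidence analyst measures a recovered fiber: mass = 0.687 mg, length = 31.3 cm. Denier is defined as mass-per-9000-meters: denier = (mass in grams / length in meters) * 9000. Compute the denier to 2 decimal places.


Denier calculation:
Mass in grams = 0.687 mg / 1000 = 0.000687 g
Length in meters = 31.3 cm / 100 = 0.313 m
Linear density = mass / length = 0.000687 / 0.313 = 0.00219489 g/m
Denier = (g/m) * 9000 = 0.00219489 * 9000 = 19.75

19.75


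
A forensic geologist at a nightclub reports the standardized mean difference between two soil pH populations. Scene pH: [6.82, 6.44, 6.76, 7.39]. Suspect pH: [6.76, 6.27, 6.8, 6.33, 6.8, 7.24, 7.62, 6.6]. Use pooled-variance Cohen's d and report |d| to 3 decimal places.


Pooled-variance Cohen's d for soil pH comparison:
Scene mean = 27.41 / 4 = 6.8525
Suspect mean = 54.42 / 8 = 6.8025
Scene sample variance s_s^2 = 0.156225
Suspect sample variance s_c^2 = 0.201336
Pooled variance = ((n_s-1)*s_s^2 + (n_c-1)*s_c^2) / (n_s + n_c - 2) = 0.187803
Pooled SD = sqrt(0.187803) = 0.433362
Mean difference = 0.05
|d| = |0.05| / 0.433362 = 0.115

0.115


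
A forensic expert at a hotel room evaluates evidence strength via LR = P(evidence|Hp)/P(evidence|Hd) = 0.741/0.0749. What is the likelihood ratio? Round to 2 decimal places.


Likelihood ratio calculation:
LR = P(E|Hp) / P(E|Hd)
LR = 0.741 / 0.0749
LR = 9.89

9.89


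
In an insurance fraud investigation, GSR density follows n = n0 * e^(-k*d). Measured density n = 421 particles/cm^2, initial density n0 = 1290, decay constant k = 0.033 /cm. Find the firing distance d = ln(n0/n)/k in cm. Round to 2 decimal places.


GSR distance calculation:
n0/n = 1290 / 421 = 3.064133
ln(n0/n) = 1.119765
d = 1.119765 / 0.033 = 33.93 cm

33.93


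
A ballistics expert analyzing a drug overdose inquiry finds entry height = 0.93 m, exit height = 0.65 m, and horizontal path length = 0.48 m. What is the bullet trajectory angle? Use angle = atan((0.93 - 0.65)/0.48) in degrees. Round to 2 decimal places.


Bullet trajectory angle:
Height difference = 0.93 - 0.65 = 0.28 m
angle = atan(0.28 / 0.48)
angle = atan(0.583333)
angle = 30.26 degrees

30.26


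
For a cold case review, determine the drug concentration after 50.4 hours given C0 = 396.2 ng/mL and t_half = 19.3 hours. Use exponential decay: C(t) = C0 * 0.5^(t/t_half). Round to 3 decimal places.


Drug concentration decay:
Number of half-lives = t / t_half = 50.4 / 19.3 = 2.611399
Decay factor = 0.5^2.611399 = 0.16364041
C(t) = 396.2 * 0.16364041 = 64.834 ng/mL

64.834


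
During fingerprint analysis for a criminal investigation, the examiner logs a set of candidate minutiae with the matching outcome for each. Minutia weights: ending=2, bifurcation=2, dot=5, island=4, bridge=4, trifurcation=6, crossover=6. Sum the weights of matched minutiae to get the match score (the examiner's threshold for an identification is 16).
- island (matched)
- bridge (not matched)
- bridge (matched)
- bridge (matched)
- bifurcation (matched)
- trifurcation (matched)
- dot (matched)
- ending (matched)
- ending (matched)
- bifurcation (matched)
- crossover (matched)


Weighted minutiae match score:
  island: matched, +4 (running total 4)
  bridge: not matched, +0
  bridge: matched, +4 (running total 8)
  bridge: matched, +4 (running total 12)
  bifurcation: matched, +2 (running total 14)
  trifurcation: matched, +6 (running total 20)
  dot: matched, +5 (running total 25)
  ending: matched, +2 (running total 27)
  ending: matched, +2 (running total 29)
  bifurcation: matched, +2 (running total 31)
  crossover: matched, +6 (running total 37)
Total score = 37
Threshold = 16; verdict = identification

37


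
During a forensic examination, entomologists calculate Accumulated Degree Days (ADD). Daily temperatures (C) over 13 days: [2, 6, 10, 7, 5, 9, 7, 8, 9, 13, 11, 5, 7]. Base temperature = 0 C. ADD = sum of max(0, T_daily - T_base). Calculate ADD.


Computing ADD day by day:
Day 1: max(0, 2 - 0) = 2
Day 2: max(0, 6 - 0) = 6
Day 3: max(0, 10 - 0) = 10
Day 4: max(0, 7 - 0) = 7
Day 5: max(0, 5 - 0) = 5
Day 6: max(0, 9 - 0) = 9
Day 7: max(0, 7 - 0) = 7
Day 8: max(0, 8 - 0) = 8
Day 9: max(0, 9 - 0) = 9
Day 10: max(0, 13 - 0) = 13
Day 11: max(0, 11 - 0) = 11
Day 12: max(0, 5 - 0) = 5
Day 13: max(0, 7 - 0) = 7
Total ADD = 99

99


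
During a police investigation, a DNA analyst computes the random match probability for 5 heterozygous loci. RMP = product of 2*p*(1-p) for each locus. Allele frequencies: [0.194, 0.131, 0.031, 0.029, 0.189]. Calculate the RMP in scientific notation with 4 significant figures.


Computing RMP for 5 loci:
Locus 1: 2 * 0.194 * 0.806 = 0.312728
Locus 2: 2 * 0.131 * 0.869 = 0.227678
Locus 3: 2 * 0.031 * 0.969 = 0.060078
Locus 4: 2 * 0.029 * 0.971 = 0.056318
Locus 5: 2 * 0.189 * 0.811 = 0.306558
RMP = 7.385e-05

7.385e-05


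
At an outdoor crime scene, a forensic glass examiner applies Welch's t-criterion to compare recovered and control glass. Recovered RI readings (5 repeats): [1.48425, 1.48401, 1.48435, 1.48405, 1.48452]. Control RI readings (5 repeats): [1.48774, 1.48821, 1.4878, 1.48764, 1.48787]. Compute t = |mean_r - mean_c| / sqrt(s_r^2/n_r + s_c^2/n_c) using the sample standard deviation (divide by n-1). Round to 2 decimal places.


Welch's t-criterion for glass RI comparison:
Recovered mean = sum / n_r = 7.42118 / 5 = 1.484236
Control mean = sum / n_c = 7.43926 / 5 = 1.487852
Recovered sample variance s_r^2 = 4.488e-08
Control sample variance s_c^2 = 4.717e-08
Welch SE (unpooled) = sqrt(s_r^2/n_r + s_c^2/n_c) = sqrt(8.976e-09 + 9.434e-09) = sqrt(1.841e-08) = 0.000135683
|mean_r - mean_c| = 0.003616
t = 0.003616 / 0.000135683 = 26.65

26.65


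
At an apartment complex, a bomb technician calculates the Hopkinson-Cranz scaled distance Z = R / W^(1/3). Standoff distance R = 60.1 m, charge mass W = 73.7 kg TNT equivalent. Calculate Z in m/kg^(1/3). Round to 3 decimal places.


Scaled distance calculation:
W^(1/3) = 73.7^(1/3) = 4.192655
Z = R / W^(1/3) = 60.1 / 4.192655
Z = 14.335 m/kg^(1/3)

14.335


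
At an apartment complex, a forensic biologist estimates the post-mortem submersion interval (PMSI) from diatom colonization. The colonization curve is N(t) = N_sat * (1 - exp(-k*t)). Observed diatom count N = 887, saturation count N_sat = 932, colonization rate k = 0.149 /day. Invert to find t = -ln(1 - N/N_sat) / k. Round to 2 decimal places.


PMSI from diatom colonization curve:
N / N_sat = 887 / 932 = 0.951717
1 - N/N_sat = 0.048283
ln(1 - N/N_sat) = -3.030676
t = -ln(1 - N/N_sat) / k = -(-3.030676) / 0.149 = 20.34 days

20.34


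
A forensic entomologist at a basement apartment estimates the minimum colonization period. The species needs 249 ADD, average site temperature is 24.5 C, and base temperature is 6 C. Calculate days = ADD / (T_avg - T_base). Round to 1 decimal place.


Insect development time:
Effective temperature = avg_temp - T_base = 24.5 - 6 = 18.5 C
Days = ADD / effective_temp = 249 / 18.5 = 13.5 days

13.5


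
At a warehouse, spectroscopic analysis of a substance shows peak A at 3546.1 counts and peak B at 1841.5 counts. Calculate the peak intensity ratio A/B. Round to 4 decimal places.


Spectral peak ratio:
Peak A = 3546.1 counts
Peak B = 1841.5 counts
Ratio = 3546.1 / 1841.5 = 1.9257

1.9257


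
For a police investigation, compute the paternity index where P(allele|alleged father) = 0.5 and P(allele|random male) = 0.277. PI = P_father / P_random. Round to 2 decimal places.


Paternity Index calculation:
PI = P(allele|father) / P(allele|random)
PI = 0.5 / 0.277
PI = 1.81

1.81


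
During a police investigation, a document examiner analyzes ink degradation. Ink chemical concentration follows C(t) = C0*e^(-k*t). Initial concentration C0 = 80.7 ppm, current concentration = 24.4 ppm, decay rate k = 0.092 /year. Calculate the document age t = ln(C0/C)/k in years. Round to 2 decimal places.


Document age estimation:
C0/C = 80.7 / 24.4 = 3.307377
ln(C0/C) = 1.196155
t = 1.196155 / 0.092 = 13.00 years

13.00


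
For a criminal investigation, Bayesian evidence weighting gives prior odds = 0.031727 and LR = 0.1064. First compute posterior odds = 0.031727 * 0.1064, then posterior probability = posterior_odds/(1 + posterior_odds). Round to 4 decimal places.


Bayesian evidence evaluation:
Posterior odds = prior_odds * LR = 0.031727 * 0.1064 = 0.003375753
Posterior probability = posterior_odds / (1 + posterior_odds)
= 0.003375753 / (1 + 0.003375753)
= 0.003375753 / 1.003375753
= 0.0034

0.0034


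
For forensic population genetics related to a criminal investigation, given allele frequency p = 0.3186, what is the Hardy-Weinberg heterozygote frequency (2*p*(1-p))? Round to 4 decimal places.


Hardy-Weinberg heterozygote frequency:
q = 1 - p = 1 - 0.3186 = 0.6814
2pq = 2 * 0.3186 * 0.6814 = 0.4342

0.4342


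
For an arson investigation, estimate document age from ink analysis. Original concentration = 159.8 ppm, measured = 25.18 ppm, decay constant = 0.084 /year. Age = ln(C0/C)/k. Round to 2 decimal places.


Document age estimation:
C0/C = 159.8 / 25.18 = 6.346307
ln(C0/C) = 1.847873
t = 1.847873 / 0.084 = 22.00 years

22.00


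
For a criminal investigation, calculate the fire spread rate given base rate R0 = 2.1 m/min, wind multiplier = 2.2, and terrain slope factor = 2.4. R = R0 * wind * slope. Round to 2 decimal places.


Fire spread rate calculation:
R = R0 * wind_factor * slope_factor
= 2.1 * 2.2 * 2.4
= 4.62 * 2.4
= 11.09 m/min

11.09


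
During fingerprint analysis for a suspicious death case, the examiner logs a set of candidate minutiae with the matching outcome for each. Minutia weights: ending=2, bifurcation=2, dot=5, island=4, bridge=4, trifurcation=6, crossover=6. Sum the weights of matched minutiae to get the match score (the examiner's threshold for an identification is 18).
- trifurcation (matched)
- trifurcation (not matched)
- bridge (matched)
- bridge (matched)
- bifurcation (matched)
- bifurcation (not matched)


Weighted minutiae match score:
  trifurcation: matched, +6 (running total 6)
  trifurcation: not matched, +0
  bridge: matched, +4 (running total 10)
  bridge: matched, +4 (running total 14)
  bifurcation: matched, +2 (running total 16)
  bifurcation: not matched, +0
Total score = 16
Threshold = 18; verdict = inconclusive

16


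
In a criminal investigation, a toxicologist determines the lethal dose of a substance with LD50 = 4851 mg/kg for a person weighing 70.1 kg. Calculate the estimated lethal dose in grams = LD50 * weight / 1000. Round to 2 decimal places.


Lethal dose calculation:
Lethal dose = LD50 * body_weight / 1000
= 4851 * 70.1 / 1000
= 340055.1 / 1000
= 340.06 g

340.06


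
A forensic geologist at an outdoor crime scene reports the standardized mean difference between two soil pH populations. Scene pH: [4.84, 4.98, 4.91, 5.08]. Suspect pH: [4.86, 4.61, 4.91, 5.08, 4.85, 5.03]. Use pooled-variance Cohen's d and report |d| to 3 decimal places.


Pooled-variance Cohen's d for soil pH comparison:
Scene mean = 19.81 / 4 = 4.9525
Suspect mean = 29.34 / 6 = 4.89
Scene sample variance s_s^2 = 0.010492
Suspect sample variance s_c^2 = 0.0274
Pooled variance = ((n_s-1)*s_s^2 + (n_c-1)*s_c^2) / (n_s + n_c - 2) = 0.021059
Pooled SD = sqrt(0.021059) = 0.145117
Mean difference = 0.0625
|d| = |0.0625| / 0.145117 = 0.431

0.431


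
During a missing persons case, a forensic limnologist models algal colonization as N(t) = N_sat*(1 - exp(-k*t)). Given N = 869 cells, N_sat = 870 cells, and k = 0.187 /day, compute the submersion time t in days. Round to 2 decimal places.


PMSI from diatom colonization curve:
N / N_sat = 869 / 870 = 0.998851
1 - N/N_sat = 0.001149
ln(1 - N/N_sat) = -6.768863
t = -ln(1 - N/N_sat) / k = -(-6.768863) / 0.187 = 36.20 days

36.20


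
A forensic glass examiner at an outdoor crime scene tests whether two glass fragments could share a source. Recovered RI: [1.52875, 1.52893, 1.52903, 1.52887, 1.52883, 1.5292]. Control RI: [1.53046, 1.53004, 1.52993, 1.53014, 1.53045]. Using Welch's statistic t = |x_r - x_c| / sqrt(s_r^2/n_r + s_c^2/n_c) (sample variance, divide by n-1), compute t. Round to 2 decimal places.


Welch's t-criterion for glass RI comparison:
Recovered mean = sum / n_r = 9.17361 / 6 = 1.528935
Control mean = sum / n_c = 7.65102 / 5 = 1.530204
Recovered sample variance s_r^2 = 2.575e-08
Control sample variance s_c^2 = 5.803e-08
Welch SE (unpooled) = sqrt(s_r^2/n_r + s_c^2/n_c) = sqrt(4.29167e-09 + 1.1606e-08) = sqrt(1.58977e-08) = 0.000126086
|mean_r - mean_c| = 0.001269
t = 0.001269 / 0.000126086 = 10.06

10.06


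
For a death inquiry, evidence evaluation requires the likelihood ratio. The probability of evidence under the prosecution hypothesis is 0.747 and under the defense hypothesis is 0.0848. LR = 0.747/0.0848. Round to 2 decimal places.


Likelihood ratio calculation:
LR = P(E|Hp) / P(E|Hd)
LR = 0.747 / 0.0848
LR = 8.81

8.81


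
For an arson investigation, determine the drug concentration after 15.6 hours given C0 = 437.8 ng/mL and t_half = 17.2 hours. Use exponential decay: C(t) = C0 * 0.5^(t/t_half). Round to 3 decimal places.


Drug concentration decay:
Number of half-lives = t / t_half = 15.6 / 17.2 = 0.906977
Decay factor = 0.5^0.906977 = 0.53330139
C(t) = 437.8 * 0.53330139 = 233.479 ng/mL

233.479


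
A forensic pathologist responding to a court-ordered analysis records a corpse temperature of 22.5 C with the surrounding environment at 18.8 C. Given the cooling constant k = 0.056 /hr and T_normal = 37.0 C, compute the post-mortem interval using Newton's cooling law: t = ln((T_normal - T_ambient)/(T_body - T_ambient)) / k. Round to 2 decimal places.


Using Newton's law of cooling:
t = ln((T_normal - T_ambient) / (T_body - T_ambient)) / k
T_normal - T_ambient = 18.2
T_body - T_ambient = 3.7
Ratio = 4.918919
ln(ratio) = 1.593089
t = 1.593089 / 0.056 = 28.45 hours

28.45


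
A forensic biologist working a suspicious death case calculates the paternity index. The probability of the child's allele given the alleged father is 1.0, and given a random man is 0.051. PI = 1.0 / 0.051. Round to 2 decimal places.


Paternity Index calculation:
PI = P(allele|father) / P(allele|random)
PI = 1.0 / 0.051
PI = 19.61

19.61


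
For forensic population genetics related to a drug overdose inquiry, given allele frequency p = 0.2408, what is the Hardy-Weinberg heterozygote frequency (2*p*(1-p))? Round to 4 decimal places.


Hardy-Weinberg heterozygote frequency:
q = 1 - p = 1 - 0.2408 = 0.7592
2pq = 2 * 0.2408 * 0.7592 = 0.3656

0.3656


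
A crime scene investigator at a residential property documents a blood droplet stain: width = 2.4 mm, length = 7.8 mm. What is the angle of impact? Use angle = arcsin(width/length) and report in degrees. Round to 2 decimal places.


Blood spatter impact angle calculation:
width / length = 2.4 / 7.8 = 0.307692
angle = arcsin(0.307692)
angle = 17.92 degrees

17.92


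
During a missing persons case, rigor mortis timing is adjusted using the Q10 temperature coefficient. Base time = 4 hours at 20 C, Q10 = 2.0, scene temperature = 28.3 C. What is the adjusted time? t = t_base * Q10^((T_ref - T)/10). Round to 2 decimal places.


Rigor mortis time adjustment:
Exponent = (T_ref - T_actual) / 10 = (20 - 28.3) / 10 = -0.83
Q10 factor = 2.0^-0.83 = 0.56253
t_adjusted = 4 * 0.56253 = 2.25 hours

2.25


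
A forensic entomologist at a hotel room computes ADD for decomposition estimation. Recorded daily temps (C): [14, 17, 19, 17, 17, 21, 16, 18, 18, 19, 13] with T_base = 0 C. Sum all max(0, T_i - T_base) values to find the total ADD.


Computing ADD day by day:
Day 1: max(0, 14 - 0) = 14
Day 2: max(0, 17 - 0) = 17
Day 3: max(0, 19 - 0) = 19
Day 4: max(0, 17 - 0) = 17
Day 5: max(0, 17 - 0) = 17
Day 6: max(0, 21 - 0) = 21
Day 7: max(0, 16 - 0) = 16
Day 8: max(0, 18 - 0) = 18
Day 9: max(0, 18 - 0) = 18
Day 10: max(0, 19 - 0) = 19
Day 11: max(0, 13 - 0) = 13
Total ADD = 189

189


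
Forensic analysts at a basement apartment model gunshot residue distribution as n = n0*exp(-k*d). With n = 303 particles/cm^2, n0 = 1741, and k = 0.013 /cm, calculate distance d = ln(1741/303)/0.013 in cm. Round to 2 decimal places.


GSR distance calculation:
n0/n = 1741 / 303 = 5.745875
ln(n0/n) = 1.748482
d = 1.748482 / 0.013 = 134.50 cm

134.50


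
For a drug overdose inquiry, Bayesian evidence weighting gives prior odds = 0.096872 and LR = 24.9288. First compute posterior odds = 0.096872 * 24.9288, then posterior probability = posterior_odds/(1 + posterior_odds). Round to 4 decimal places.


Bayesian evidence evaluation:
Posterior odds = prior_odds * LR = 0.096872 * 24.9288 = 2.414903
Posterior probability = posterior_odds / (1 + posterior_odds)
= 2.414903 / (1 + 2.414903)
= 2.414903 / 3.414903
= 0.7072

0.7072


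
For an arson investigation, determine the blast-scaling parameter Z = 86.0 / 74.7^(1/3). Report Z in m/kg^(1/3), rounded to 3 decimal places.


Scaled distance calculation:
W^(1/3) = 74.7^(1/3) = 4.211533
Z = R / W^(1/3) = 86.0 / 4.211533
Z = 20.420 m/kg^(1/3)

20.420


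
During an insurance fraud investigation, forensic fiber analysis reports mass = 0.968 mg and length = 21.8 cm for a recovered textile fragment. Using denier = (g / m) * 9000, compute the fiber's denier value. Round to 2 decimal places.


Denier calculation:
Mass in grams = 0.968 mg / 1000 = 0.000968 g
Length in meters = 21.8 cm / 100 = 0.218 m
Linear density = mass / length = 0.000968 / 0.218 = 0.00444037 g/m
Denier = (g/m) * 9000 = 0.00444037 * 9000 = 39.96

39.96


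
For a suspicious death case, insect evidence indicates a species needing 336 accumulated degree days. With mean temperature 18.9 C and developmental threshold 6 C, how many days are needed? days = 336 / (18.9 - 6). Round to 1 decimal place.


Insect development time:
Effective temperature = avg_temp - T_base = 18.9 - 6 = 12.9 C
Days = ADD / effective_temp = 336 / 12.9 = 26.0 days

26.0


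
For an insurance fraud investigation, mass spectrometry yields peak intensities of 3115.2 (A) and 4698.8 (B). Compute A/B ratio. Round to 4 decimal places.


Spectral peak ratio:
Peak A = 3115.2 counts
Peak B = 4698.8 counts
Ratio = 3115.2 / 4698.8 = 0.6630

0.6630


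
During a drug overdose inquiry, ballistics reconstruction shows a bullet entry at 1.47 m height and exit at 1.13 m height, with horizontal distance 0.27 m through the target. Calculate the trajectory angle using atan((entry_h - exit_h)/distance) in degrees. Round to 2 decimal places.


Bullet trajectory angle:
Height difference = 1.47 - 1.13 = 0.34 m
angle = atan(0.34 / 0.27)
angle = atan(1.259259)
angle = 51.55 degrees

51.55


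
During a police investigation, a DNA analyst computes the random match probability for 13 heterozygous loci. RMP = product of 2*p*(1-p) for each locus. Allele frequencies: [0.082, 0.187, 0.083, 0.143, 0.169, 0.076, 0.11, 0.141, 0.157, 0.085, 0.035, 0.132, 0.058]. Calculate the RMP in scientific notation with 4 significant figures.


Computing RMP for 13 loci:
Locus 1: 2 * 0.082 * 0.918 = 0.150552
Locus 2: 2 * 0.187 * 0.813 = 0.304062
Locus 3: 2 * 0.083 * 0.917 = 0.152222
Locus 4: 2 * 0.143 * 0.857 = 0.245102
Locus 5: 2 * 0.169 * 0.831 = 0.280878
Locus 6: 2 * 0.076 * 0.924 = 0.140448
Locus 7: 2 * 0.11 * 0.89 = 0.1958
Locus 8: 2 * 0.141 * 0.859 = 0.242238
Locus 9: 2 * 0.157 * 0.843 = 0.264702
Locus 10: 2 * 0.085 * 0.915 = 0.15555
Locus 11: 2 * 0.035 * 0.965 = 0.06755
Locus 12: 2 * 0.132 * 0.868 = 0.229152
Locus 13: 2 * 0.058 * 0.942 = 0.109272
RMP = 2.226e-10

2.226e-10


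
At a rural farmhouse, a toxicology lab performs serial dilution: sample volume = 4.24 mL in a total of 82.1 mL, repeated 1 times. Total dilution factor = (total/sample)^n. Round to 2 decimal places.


Dilution factor calculation:
Single dilution = V_total / V_sample = 82.1 / 4.24 ≈ 19.363208
Number of dilutions = 1
Total DF = (82.1 / 4.24)^1 (full precision, rounded at the end) = 19.36

19.36


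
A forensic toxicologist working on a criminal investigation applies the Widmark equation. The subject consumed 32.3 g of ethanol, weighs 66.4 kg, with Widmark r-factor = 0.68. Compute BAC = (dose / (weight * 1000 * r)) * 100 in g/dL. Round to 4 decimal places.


Applying the Widmark formula:
BAC = (dose_g / (body_wt * 1000 * r)) * 100
Denominator = 66.4 * 1000 * 0.68 = 45152
BAC = (32.3 / 45152) * 100
BAC = 0.0715 g/dL

0.0715


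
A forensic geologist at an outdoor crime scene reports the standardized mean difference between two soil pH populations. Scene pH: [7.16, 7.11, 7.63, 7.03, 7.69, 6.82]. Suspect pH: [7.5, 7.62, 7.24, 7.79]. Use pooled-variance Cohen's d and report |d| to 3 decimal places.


Pooled-variance Cohen's d for soil pH comparison:
Scene mean = 43.44 / 6 = 7.24
Suspect mean = 30.15 / 4 = 7.5375
Scene sample variance s_s^2 = 0.11968
Suspect sample variance s_c^2 = 0.053492
Pooled variance = ((n_s-1)*s_s^2 + (n_c-1)*s_c^2) / (n_s + n_c - 2) = 0.094859
Pooled SD = sqrt(0.094859) = 0.307992
Mean difference = -0.2975
|d| = |-0.2975| / 0.307992 = 0.966

0.966


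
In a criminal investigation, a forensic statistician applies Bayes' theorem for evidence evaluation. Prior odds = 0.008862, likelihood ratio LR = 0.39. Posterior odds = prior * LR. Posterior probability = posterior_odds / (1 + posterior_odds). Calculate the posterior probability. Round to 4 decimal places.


Bayesian evidence evaluation:
Posterior odds = prior_odds * LR = 0.008862 * 0.39 = 0.00345618
Posterior probability = posterior_odds / (1 + posterior_odds)
= 0.00345618 / (1 + 0.00345618)
= 0.00345618 / 1.00345618
= 0.0034

0.0034


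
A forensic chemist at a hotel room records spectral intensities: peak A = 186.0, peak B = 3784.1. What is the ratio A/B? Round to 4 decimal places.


Spectral peak ratio:
Peak A = 186.0 counts
Peak B = 3784.1 counts
Ratio = 186.0 / 3784.1 = 0.0492

0.0492


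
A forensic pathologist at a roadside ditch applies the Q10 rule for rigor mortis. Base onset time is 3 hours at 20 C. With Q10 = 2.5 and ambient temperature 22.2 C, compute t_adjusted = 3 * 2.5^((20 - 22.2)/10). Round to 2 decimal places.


Rigor mortis time adjustment:
Exponent = (T_ref - T_actual) / 10 = (20 - 22.2) / 10 = -0.22
Q10 factor = 2.5^-0.22 = 0.81743
t_adjusted = 3 * 0.81743 = 2.45 hours

2.45


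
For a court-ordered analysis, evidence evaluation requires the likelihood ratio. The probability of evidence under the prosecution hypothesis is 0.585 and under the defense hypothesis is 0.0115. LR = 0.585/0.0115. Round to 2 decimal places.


Likelihood ratio calculation:
LR = P(E|Hp) / P(E|Hd)
LR = 0.585 / 0.0115
LR = 50.87

50.87


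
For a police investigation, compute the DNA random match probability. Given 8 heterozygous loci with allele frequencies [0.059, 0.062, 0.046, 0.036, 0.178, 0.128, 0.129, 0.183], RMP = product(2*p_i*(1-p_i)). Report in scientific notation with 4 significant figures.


Computing RMP for 8 loci:
Locus 1: 2 * 0.059 * 0.941 = 0.111038
Locus 2: 2 * 0.062 * 0.938 = 0.116312
Locus 3: 2 * 0.046 * 0.954 = 0.087768
Locus 4: 2 * 0.036 * 0.964 = 0.069408
Locus 5: 2 * 0.178 * 0.822 = 0.292632
Locus 6: 2 * 0.128 * 0.872 = 0.223232
Locus 7: 2 * 0.129 * 0.871 = 0.224718
Locus 8: 2 * 0.183 * 0.817 = 0.299022
RMP = 3.454e-07

3.454e-07


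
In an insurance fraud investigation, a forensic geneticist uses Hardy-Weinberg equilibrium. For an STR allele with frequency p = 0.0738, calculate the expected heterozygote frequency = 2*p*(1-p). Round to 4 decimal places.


Hardy-Weinberg heterozygote frequency:
q = 1 - p = 1 - 0.0738 = 0.9262
2pq = 2 * 0.0738 * 0.9262 = 0.1367

0.1367


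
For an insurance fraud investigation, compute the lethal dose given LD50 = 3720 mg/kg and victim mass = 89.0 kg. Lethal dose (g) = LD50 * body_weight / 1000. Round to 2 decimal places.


Lethal dose calculation:
Lethal dose = LD50 * body_weight / 1000
= 3720 * 89.0 / 1000
= 331080 / 1000
= 331.08 g

331.08


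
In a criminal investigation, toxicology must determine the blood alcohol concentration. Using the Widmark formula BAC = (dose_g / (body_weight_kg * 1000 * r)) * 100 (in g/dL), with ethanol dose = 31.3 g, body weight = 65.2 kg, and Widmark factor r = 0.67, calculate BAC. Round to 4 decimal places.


Applying the Widmark formula:
BAC = (dose_g / (body_wt * 1000 * r)) * 100
Denominator = 65.2 * 1000 * 0.67 = 43684
BAC = (31.3 / 43684) * 100
BAC = 0.0717 g/dL

0.0717


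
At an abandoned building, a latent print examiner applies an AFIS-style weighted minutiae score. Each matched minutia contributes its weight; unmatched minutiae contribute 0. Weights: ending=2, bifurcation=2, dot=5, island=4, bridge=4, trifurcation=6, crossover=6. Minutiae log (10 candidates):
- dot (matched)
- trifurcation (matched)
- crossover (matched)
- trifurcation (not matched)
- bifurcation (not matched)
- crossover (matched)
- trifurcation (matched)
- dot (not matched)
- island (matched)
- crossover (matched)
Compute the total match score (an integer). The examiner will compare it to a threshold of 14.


Weighted minutiae match score:
  dot: matched, +5 (running total 5)
  trifurcation: matched, +6 (running total 11)
  crossover: matched, +6 (running total 17)
  trifurcation: not matched, +0
  bifurcation: not matched, +0
  crossover: matched, +6 (running total 23)
  trifurcation: matched, +6 (running total 29)
  dot: not matched, +0
  island: matched, +4 (running total 33)
  crossover: matched, +6 (running total 39)
Total score = 39
Threshold = 14; verdict = identification

39


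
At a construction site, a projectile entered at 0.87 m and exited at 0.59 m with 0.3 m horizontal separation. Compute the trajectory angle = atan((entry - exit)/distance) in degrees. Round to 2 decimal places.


Bullet trajectory angle:
Height difference = 0.87 - 0.59 = 0.28 m
angle = atan(0.28 / 0.3)
angle = atan(0.933333)
angle = 43.03 degrees

43.03


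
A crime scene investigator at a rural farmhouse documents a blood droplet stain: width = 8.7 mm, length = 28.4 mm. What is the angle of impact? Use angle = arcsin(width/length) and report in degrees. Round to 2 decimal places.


Blood spatter impact angle calculation:
width / length = 8.7 / 28.4 = 0.306338
angle = arcsin(0.306338)
angle = 17.84 degrees

17.84


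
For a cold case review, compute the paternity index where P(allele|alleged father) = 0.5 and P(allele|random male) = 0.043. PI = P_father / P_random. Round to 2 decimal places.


Paternity Index calculation:
PI = P(allele|father) / P(allele|random)
PI = 0.5 / 0.043
PI = 11.63

11.63


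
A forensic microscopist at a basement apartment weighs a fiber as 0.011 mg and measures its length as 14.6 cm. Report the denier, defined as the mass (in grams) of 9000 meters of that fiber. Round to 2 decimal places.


Denier calculation:
Mass in grams = 0.011 mg / 1000 = 0.000011 g
Length in meters = 14.6 cm / 100 = 0.146 m
Linear density = mass / length = 0.000011 / 0.146 = 0.00007534 g/m
Denier = (g/m) * 9000 = 0.00007534 * 9000 = 0.68

0.68


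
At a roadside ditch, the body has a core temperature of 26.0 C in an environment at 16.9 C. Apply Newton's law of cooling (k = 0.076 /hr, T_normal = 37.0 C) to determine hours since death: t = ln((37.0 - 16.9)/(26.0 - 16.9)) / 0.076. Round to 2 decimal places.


Using Newton's law of cooling:
t = ln((T_normal - T_ambient) / (T_body - T_ambient)) / k
T_normal - T_ambient = 20.1
T_body - T_ambient = 9.1
Ratio = 2.208791
ln(ratio) = 0.792445
t = 0.792445 / 0.076 = 10.43 hours

10.43


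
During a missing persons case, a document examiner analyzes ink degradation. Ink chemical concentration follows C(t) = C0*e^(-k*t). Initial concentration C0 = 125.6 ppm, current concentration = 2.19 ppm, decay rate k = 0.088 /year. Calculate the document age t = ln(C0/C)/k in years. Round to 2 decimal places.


Document age estimation:
C0/C = 125.6 / 2.19 = 57.351598
ln(C0/C) = 4.049201
t = 4.049201 / 0.088 = 46.01 years

46.01


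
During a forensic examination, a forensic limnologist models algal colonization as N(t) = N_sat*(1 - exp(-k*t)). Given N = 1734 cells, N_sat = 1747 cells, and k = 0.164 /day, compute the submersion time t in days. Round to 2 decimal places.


PMSI from diatom colonization curve:
N / N_sat = 1734 / 1747 = 0.992559
1 - N/N_sat = 0.007441
ln(1 - N/N_sat) = -4.90075
t = -ln(1 - N/N_sat) / k = -(-4.90075) / 0.164 = 29.88 days

29.88


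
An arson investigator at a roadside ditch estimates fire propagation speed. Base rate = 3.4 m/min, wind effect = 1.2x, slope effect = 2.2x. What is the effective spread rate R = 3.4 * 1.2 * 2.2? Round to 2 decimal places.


Fire spread rate calculation:
R = R0 * wind_factor * slope_factor
= 3.4 * 1.2 * 2.2
= 4.08 * 2.2
= 8.98 m/min

8.98


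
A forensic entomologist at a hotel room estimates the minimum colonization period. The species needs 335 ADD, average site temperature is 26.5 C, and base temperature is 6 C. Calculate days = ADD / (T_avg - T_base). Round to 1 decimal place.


Insect development time:
Effective temperature = avg_temp - T_base = 26.5 - 6 = 20.5 C
Days = ADD / effective_temp = 335 / 20.5 = 16.3 days

16.3


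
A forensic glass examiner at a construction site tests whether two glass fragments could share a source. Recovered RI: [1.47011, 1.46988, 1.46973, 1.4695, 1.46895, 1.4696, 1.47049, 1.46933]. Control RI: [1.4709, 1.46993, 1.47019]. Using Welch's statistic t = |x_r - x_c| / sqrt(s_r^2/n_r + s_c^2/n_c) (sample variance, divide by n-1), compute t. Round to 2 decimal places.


Welch's t-criterion for glass RI comparison:
Recovered mean = sum / n_r = 11.75759 / 8 = 1.4696988
Control mean = sum / n_c = 4.41102 / 3 = 1.47034
Recovered sample variance s_r^2 = 2.24984e-07
Control sample variance s_c^2 = 2.521e-07
Welch SE (unpooled) = sqrt(s_r^2/n_r + s_c^2/n_c) = sqrt(2.8123e-08 + 8.40333e-08) = sqrt(1.12156e-07) = 0.000334897
|mean_r - mean_c| = 0.00064125
t = 0.00064125 / 0.000334897 = 1.91

1.91


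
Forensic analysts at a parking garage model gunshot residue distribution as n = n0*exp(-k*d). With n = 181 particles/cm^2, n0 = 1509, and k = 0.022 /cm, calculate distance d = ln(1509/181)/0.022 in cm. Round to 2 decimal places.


GSR distance calculation:
n0/n = 1509 / 181 = 8.337017
ln(n0/n) = 2.120705
d = 2.120705 / 0.022 = 96.40 cm

96.40


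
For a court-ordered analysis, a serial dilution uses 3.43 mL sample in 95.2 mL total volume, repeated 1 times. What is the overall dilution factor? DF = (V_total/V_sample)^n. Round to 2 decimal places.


Dilution factor calculation:
Single dilution = V_total / V_sample = 95.2 / 3.43 ≈ 27.755102
Number of dilutions = 1
Total DF = (95.2 / 3.43)^1 (full precision, rounded at the end) = 27.76

27.76


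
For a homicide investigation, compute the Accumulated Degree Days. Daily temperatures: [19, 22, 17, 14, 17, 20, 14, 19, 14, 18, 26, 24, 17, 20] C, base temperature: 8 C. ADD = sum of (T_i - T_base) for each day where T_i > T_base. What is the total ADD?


Computing ADD day by day:
Day 1: max(0, 19 - 8) = 11
Day 2: max(0, 22 - 8) = 14
Day 3: max(0, 17 - 8) = 9
Day 4: max(0, 14 - 8) = 6
Day 5: max(0, 17 - 8) = 9
Day 6: max(0, 20 - 8) = 12
Day 7: max(0, 14 - 8) = 6
Day 8: max(0, 19 - 8) = 11
Day 9: max(0, 14 - 8) = 6
Day 10: max(0, 18 - 8) = 10
Day 11: max(0, 26 - 8) = 18
Day 12: max(0, 24 - 8) = 16
Day 13: max(0, 17 - 8) = 9
Day 14: max(0, 20 - 8) = 12
Total ADD = 149

149


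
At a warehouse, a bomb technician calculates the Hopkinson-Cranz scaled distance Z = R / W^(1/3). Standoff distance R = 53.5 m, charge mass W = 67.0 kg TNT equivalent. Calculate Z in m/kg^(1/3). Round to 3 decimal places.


Scaled distance calculation:
W^(1/3) = 67.0^(1/3) = 4.061548
Z = R / W^(1/3) = 53.5 / 4.061548
Z = 13.172 m/kg^(1/3)

13.172


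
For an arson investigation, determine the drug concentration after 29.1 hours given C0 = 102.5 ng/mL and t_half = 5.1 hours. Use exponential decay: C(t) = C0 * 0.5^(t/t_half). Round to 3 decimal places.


Drug concentration decay:
Number of half-lives = t / t_half = 29.1 / 5.1 = 5.705882
Decay factor = 0.5^5.705882 = 0.01915836
C(t) = 102.5 * 0.01915836 = 1.964 ng/mL

1.964


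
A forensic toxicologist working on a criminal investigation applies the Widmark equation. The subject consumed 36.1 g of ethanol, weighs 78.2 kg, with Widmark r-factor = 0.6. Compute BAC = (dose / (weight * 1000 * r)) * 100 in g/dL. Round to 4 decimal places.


Applying the Widmark formula:
BAC = (dose_g / (body_wt * 1000 * r)) * 100
Denominator = 78.2 * 1000 * 0.6 = 46920
BAC = (36.1 / 46920) * 100
BAC = 0.0769 g/dL

0.0769


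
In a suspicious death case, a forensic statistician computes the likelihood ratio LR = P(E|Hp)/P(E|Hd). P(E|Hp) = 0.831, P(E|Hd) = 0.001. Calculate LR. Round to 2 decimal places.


Likelihood ratio calculation:
LR = P(E|Hp) / P(E|Hd)
LR = 0.831 / 0.001
LR = 831.00

831.00


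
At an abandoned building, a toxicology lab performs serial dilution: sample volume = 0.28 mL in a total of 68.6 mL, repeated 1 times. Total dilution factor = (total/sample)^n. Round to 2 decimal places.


Dilution factor calculation:
Single dilution = V_total / V_sample = 68.6 / 0.28 ≈ 245
Number of dilutions = 1
Total DF = (68.6 / 0.28)^1 (full precision, rounded at the end) = 245.00

245.00


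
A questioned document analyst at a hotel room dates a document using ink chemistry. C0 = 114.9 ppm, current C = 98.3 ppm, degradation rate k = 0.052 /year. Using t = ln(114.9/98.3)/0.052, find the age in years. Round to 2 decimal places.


Document age estimation:
C0/C = 114.9 / 98.3 = 1.168871
ln(C0/C) = 0.156038
t = 0.156038 / 0.052 = 3.00 years

3.00


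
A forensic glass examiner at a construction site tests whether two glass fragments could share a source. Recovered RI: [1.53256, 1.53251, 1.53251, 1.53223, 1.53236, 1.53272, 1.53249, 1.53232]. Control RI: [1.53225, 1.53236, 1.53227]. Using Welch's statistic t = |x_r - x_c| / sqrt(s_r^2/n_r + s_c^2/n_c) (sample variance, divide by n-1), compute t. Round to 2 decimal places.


Welch's t-criterion for glass RI comparison:
Recovered mean = sum / n_r = 12.2597 / 8 = 1.5324625
Control mean = sum / n_c = 4.59688 / 3 = 1.5322933
Recovered sample variance s_r^2 = 2.37071e-08
Control sample variance s_c^2 = 3.43333e-09
Welch SE (unpooled) = sqrt(s_r^2/n_r + s_c^2/n_c) = sqrt(2.96339e-09 + 1.14444e-09) = sqrt(4.10783e-09) = 6.40924e-05
|mean_r - mean_c| = 0.000169167
t = 0.000169167 / 6.40924e-05 = 2.64

2.64


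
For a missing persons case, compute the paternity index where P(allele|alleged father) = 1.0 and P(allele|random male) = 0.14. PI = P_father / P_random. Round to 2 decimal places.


Paternity Index calculation:
PI = P(allele|father) / P(allele|random)
PI = 1.0 / 0.14
PI = 7.14

7.14


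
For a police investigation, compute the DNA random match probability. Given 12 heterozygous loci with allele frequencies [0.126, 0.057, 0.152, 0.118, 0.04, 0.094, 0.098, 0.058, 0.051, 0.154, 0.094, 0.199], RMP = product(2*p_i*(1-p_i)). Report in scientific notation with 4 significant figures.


Computing RMP for 12 loci:
Locus 1: 2 * 0.126 * 0.874 = 0.220248
Locus 2: 2 * 0.057 * 0.943 = 0.107502
Locus 3: 2 * 0.152 * 0.848 = 0.257792
Locus 4: 2 * 0.118 * 0.882 = 0.208152
Locus 5: 2 * 0.04 * 0.96 = 0.0768
Locus 6: 2 * 0.094 * 0.906 = 0.170328
Locus 7: 2 * 0.098 * 0.902 = 0.176792
Locus 8: 2 * 0.058 * 0.942 = 0.109272
Locus 9: 2 * 0.051 * 0.949 = 0.096798
Locus 10: 2 * 0.154 * 0.846 = 0.260568
Locus 11: 2 * 0.094 * 0.906 = 0.170328
Locus 12: 2 * 0.199 * 0.801 = 0.318798
RMP = 4.397e-10

4.397e-10


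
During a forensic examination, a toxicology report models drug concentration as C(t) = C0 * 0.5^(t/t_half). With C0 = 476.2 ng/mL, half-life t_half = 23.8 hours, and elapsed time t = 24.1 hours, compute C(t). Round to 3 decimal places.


Drug concentration decay:
Number of half-lives = t / t_half = 24.1 / 23.8 = 1.012605
Decay factor = 0.5^1.012605 = 0.49565047
C(t) = 476.2 * 0.49565047 = 236.029 ng/mL

236.029


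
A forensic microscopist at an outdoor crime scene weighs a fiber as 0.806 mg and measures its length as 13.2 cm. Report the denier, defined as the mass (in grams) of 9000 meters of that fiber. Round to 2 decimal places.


Denier calculation:
Mass in grams = 0.806 mg / 1000 = 0.000806 g
Length in meters = 13.2 cm / 100 = 0.132 m
Linear density = mass / length = 0.000806 / 0.132 = 0.00610606 g/m
Denier = (g/m) * 9000 = 0.00610606 * 9000 = 54.95

54.95


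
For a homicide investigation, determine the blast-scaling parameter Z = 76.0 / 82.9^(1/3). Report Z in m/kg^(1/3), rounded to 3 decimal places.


Scaled distance calculation:
W^(1/3) = 82.9^(1/3) = 4.360318
Z = R / W^(1/3) = 76.0 / 4.360318
Z = 17.430 m/kg^(1/3)

17.430


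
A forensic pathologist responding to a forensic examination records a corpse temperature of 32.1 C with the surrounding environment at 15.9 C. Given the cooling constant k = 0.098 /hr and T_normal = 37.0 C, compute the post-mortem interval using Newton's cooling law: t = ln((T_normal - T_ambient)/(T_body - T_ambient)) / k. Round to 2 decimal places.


Using Newton's law of cooling:
t = ln((T_normal - T_ambient) / (T_body - T_ambient)) / k
T_normal - T_ambient = 21.1
T_body - T_ambient = 16.2
Ratio = 1.302469
ln(ratio) = 0.264262
t = 0.264262 / 0.098 = 2.70 hours

2.70
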